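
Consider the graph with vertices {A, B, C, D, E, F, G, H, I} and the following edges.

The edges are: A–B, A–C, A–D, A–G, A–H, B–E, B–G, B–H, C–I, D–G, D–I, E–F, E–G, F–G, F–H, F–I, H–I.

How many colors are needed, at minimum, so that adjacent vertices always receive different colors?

3

E, F, G are mutually adjacent, so at least 3 colors are needed.
A valid assignment using 3 colors: A=1, B=3, C=2, D=3, E=1, F=3, G=2, H=2, I=1. No two adjacent vertices share a color.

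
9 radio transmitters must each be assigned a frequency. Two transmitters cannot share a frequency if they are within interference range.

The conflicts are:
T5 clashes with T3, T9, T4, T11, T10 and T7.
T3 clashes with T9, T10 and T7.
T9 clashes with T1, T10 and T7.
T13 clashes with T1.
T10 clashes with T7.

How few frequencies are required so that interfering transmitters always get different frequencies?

T5, T3, T9, T10, T7 pairwise conflict, so at least 5 frequencies are needed.
5 frequencies suffice: frequency 1 → {T5, T1}; frequency 2 → {T9, T4, T13, T11}; frequency 3 → {T10}; frequency 4 → {T7}; frequency 5 → {T3}. No two conflicting transmitters share a frequency.

5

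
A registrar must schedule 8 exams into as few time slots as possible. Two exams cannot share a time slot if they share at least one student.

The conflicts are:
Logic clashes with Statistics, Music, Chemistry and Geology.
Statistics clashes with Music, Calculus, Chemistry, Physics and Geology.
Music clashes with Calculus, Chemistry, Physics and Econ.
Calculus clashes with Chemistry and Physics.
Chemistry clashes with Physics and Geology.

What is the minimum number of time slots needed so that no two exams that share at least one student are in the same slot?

Statistics, Music, Calculus, Chemistry, Physics are mutually in conflict, so at least 5 time slots are needed.
5 time slots suffice: time slot 1 → {Music, Geology}; time slot 2 → {Chemistry, Econ}; time slot 3 → {Statistics}; time slot 4 → {Logic, Physics}; time slot 5 → {Calculus}. No two conflicting exams share a time slot.

5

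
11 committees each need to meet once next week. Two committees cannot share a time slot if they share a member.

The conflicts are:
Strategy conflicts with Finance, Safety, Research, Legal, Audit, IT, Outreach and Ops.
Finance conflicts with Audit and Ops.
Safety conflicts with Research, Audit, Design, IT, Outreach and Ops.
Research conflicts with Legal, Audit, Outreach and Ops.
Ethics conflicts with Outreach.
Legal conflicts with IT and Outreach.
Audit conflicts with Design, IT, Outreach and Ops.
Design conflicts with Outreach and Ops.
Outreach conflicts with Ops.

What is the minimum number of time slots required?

Strategy, Safety, Research, Audit, Outreach, Ops are mutually in conflict, so at least 6 time slots are needed.
A valid assignment using 6 time slots: Strategy=2, Finance=1, Safety=4, Research=6, Ethics=2, Legal=3, Audit=3, Design=2, IT=1, Outreach=1, Ops=5. No two conflicting committees share a time slot.

6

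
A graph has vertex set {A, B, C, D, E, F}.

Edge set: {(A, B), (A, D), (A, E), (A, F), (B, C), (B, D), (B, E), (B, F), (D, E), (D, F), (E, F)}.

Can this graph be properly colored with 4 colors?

A, B, D, E, F are mutually adjacent (a clique of size 5), so at least 5 colors are needed.
So 4 colors are not enough.

No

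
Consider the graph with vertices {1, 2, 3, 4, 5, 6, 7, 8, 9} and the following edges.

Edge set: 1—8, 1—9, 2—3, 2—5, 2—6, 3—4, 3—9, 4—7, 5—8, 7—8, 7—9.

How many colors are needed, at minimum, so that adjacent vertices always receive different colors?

2

3 and 9 are adjacent, so at least 2 colors are needed.
A valid assignment using 2 colors: 1=blue, 2=red, 3=blue, 4=red, 5=blue, 6=blue, 7=blue, 8=red, 9=red. Each edge has distinct colors on its endpoints.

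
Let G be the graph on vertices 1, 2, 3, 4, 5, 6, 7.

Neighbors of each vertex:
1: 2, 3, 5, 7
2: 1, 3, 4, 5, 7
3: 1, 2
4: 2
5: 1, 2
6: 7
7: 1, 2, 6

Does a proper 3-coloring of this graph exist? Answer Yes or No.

The chromatic number is 3. 1, 2, 5 are mutually adjacent, so at least 3 colors are needed.
3 colors suffice: color a → {2, 6}; color b → {1, 4}; color c → {3, 5, 7}.
That is already a proper 3-coloring.

Yes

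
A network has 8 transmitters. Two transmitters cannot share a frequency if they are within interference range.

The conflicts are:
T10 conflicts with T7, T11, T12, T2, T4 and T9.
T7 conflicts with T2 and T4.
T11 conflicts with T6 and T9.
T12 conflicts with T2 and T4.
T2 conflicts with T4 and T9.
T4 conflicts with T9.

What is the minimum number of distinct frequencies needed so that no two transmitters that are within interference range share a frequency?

T10, T2, T4, T9 pairwise conflict, so at least 4 frequencies are needed.
Using 4 frequencies: T10=1, T7=4, T11=2, T6=1, T12=4, T2=2, T4=3, T9=4. Every pair that conflicts lands in different frequencies.

4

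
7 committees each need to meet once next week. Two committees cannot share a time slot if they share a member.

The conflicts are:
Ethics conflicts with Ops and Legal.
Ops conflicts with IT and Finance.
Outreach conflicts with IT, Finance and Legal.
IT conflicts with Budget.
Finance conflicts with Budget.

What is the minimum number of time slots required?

3

The cycle Outreach-IT-Ops-Ethics-Legal-Outreach has odd length 5, so it cannot be 2-colored; at least 3 time slots are needed.
3 time slots suffice: time slot 1 → {Ops, Outreach, Budget}; time slot 2 → {IT, Finance, Legal}; time slot 3 → {Ethics}. Each listed conflict is separated.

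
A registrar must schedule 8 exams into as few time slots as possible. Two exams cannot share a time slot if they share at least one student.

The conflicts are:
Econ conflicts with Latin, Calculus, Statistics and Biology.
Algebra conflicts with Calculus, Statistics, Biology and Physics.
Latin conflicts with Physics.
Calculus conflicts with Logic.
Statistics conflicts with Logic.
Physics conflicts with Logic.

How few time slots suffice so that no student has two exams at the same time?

3

The cycle Calculus-Algebra-Physics-Latin-Econ-Calculus has odd length 5, so it cannot be 2-colored; at least 3 time slots are needed.
3 time slots suffice: time slot 1 → {Econ, Algebra, Logic}; time slot 2 → {Calculus, Statistics, Biology, Physics}; time slot 3 → {Latin}. Each listed conflict is separated.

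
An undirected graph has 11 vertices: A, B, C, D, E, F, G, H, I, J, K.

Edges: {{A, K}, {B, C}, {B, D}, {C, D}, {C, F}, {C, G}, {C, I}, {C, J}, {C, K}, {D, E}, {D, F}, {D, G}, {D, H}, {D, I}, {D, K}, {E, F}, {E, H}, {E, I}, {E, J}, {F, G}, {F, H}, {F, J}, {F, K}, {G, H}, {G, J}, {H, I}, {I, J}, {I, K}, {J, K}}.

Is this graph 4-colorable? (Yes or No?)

The chromatic number is 4. C, F, J, K are mutually adjacent (a clique of size 4), so at least 4 colors are needed.
A valid assignment using 4 colors: A=red, B=blue, C=green, D=red, E=yellow, F=blue, G=yellow, H=green, I=blue, J=red, K=yellow.
That is already a proper 4-coloring.

Yes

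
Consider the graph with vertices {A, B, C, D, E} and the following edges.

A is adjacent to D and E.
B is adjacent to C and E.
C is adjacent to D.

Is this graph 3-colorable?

The chromatic number is 3. The cycle C-B-E-A-D-C has odd length 5, so it cannot be 2-colored; at least 3 colors are needed.
A valid assignment using 3 colors: A=2, B=2, C=3, D=1, E=1.
That is already a proper 3-coloring.

Yes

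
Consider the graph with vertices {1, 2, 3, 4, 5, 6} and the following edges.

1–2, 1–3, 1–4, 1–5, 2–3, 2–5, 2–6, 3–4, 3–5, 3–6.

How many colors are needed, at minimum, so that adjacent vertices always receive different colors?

4

1, 2, 3, 5 are pairwise adjacent (a clique of size 4), so at least 4 colors are needed.
4 colors suffice: color a → {3}; color b → {2, 4}; color c → {1, 6}; color d → {5}. Every edge joins two different colors.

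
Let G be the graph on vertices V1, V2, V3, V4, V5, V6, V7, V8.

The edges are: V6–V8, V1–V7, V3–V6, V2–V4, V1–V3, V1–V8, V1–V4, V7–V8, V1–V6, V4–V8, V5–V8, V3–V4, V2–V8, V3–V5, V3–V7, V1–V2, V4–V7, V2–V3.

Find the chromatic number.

4

V1, V2, V3, V4 form a clique, so at least 4 colors are needed.
4 colors suffice: V1=2, V2=4, V3=1, V4=3, V5=2, V6=3, V7=4, V8=1. No two adjacent vertices share a color.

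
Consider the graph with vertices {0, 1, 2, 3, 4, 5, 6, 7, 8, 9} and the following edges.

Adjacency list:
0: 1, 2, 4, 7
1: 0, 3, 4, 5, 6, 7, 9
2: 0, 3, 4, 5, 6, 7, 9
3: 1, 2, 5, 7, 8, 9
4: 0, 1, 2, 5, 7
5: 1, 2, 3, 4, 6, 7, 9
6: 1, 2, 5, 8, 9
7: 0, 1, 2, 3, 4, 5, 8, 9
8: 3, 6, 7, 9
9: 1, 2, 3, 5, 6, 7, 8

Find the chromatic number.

5

2, 3, 5, 7, 9 form a clique, so at least 5 colors are needed.
A valid assignment using 5 colors: 0=b, 1=d, 2=d, 3=e, 4=c, 5=b, 6=a, 7=a, 8=b, 9=c. No two adjacent vertices share a color.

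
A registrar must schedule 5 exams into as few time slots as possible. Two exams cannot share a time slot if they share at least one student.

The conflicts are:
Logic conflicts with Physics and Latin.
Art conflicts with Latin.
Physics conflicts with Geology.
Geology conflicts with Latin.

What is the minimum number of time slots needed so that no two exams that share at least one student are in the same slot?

2

Art and Latin conflict, so at least 2 time slots are needed.
2 time slots suffice: Logic=2, Art=2, Physics=1, Geology=2, Latin=1. No two conflicting exams share a time slot.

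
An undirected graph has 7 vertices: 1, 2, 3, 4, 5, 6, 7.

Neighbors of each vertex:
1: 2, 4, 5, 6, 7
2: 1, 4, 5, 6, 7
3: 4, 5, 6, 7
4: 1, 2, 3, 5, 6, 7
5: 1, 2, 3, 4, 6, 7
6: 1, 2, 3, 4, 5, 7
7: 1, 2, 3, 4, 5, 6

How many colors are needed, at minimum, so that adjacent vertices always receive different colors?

6

1, 2, 4, 5, 6, 7 are mutually adjacent (a clique of size 6), so at least 6 colors are needed.
6 colors suffice: color a → {6}; color b → {7}; color c → {5}; color d → {4}; color e → {1, 3}; color f → {2}. Each edge has distinct colors on its endpoints.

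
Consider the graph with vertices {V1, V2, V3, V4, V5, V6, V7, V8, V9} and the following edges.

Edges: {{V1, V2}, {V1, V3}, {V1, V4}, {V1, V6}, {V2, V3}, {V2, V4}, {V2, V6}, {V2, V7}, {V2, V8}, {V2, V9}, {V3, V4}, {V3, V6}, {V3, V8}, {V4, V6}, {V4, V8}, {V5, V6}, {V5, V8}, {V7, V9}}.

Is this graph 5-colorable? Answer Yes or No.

The chromatic number is 5. V1, V2, V3, V4, V6 are mutually adjacent (a clique of size 5), so at least 5 colors are needed.
One proper 5-coloring: V1=5, V2=1, V3=4, V4=2, V5=1, V6=3, V7=2, V8=3, V9=3.
That is already a proper 5-coloring.

Yes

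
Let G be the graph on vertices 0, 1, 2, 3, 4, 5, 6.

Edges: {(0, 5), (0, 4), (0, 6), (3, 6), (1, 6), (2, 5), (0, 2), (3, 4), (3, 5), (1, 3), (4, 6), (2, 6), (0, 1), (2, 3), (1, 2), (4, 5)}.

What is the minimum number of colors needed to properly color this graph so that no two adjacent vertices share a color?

0, 1, 2, 6 form a clique, so at least 4 colors are needed.
4 colors suffice: color red → {5, 6}; color blue → {2, 4}; color green → {0, 3}; color yellow → {1}. Every edge joins two different colors.

4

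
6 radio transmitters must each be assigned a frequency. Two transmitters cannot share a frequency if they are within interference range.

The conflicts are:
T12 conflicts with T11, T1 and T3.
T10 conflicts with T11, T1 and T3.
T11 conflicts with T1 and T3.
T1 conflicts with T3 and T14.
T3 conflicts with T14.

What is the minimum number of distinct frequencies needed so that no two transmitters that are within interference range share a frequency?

T12, T11, T1, T3 pairwise conflict, so at least 4 frequencies are needed.
4 frequencies suffice: frequency 1 → {T1}; frequency 2 → {T3}; frequency 3 → {T11, T14}; frequency 4 → {T12, T10}. Each listed conflict is separated.

4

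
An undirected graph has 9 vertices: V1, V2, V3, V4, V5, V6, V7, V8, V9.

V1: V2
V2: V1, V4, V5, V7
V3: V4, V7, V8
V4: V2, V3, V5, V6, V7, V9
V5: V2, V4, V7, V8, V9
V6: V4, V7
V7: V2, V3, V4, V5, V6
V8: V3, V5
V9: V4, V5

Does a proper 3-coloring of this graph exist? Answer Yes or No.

No

V2, V4, V5, V7 are mutually adjacent (a clique of size 4), so at least 4 colors are needed.
So 3 colors are not enough.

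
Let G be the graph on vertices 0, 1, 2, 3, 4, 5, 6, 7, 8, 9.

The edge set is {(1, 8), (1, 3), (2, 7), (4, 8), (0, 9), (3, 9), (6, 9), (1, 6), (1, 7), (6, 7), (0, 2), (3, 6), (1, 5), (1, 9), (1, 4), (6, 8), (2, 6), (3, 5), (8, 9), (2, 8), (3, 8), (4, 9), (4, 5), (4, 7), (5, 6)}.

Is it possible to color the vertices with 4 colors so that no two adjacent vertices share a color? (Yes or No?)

No

1, 3, 6, 8, 9 form a clique, so at least 5 colors are needed.
So 4 colors are not enough.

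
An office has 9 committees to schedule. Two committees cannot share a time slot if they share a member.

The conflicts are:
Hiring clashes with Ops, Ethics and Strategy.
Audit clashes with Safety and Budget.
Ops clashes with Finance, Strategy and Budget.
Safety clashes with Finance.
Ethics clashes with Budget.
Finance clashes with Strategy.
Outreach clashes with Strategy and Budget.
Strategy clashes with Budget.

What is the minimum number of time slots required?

Ops, Strategy, Budget pairwise conflict, so at least 3 time slots are needed.
3 time slots suffice: time slot 1 → {Hiring, Finance, Budget}; time slot 2 → {Safety, Ethics, Strategy}; time slot 3 → {Audit, Ops, Outreach}. Every pair that conflicts lands in different time slots.

3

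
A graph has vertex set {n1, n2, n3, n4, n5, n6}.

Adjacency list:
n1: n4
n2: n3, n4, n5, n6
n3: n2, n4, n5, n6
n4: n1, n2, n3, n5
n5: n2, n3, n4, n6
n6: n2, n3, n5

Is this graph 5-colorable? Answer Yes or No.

The chromatic number is 4. n2, n3, n5, n6 are mutually adjacent (a clique of size 4), so at least 4 colors are needed.
4 colors suffice: color R → {n1, n3}; color B → {n5}; color G → {n4, n6}; color Y → {n2}.
Since 5 ≥ 4, a proper 5-coloring certainly exists.

Yes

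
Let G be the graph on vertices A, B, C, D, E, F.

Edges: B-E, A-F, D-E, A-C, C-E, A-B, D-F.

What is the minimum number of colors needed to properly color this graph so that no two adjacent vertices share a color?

The cycle E-B-A-F-D-E has odd length 5, so it cannot be 2-colored; at least 3 colors are needed.
A valid assignment using 3 colors: A=1, B=2, C=2, D=3, E=1, F=2. No two adjacent vertices share a color.

3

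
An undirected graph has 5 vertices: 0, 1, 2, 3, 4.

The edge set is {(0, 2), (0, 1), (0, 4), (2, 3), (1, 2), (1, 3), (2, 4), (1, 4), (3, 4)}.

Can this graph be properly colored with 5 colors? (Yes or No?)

The chromatic number is 4. 1, 2, 3, 4 are mutually adjacent (a clique of size 4), so at least 4 colors are needed.
One proper 4-coloring: 0=d, 1=a, 2=c, 3=d, 4=b.
Since 5 ≥ 4, a proper 5-coloring certainly exists.

Yes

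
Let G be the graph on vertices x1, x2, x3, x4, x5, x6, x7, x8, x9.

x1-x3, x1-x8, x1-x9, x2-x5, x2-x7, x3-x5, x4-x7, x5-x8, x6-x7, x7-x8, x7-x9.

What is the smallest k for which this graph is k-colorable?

x6 and x7 are adjacent, so at least 2 colors are needed.
A valid assignment using 2 colors: x1=red, x2=blue, x3=blue, x4=blue, x5=red, x6=blue, x7=red, x8=blue, x9=blue. Each edge has distinct colors on its endpoints.

2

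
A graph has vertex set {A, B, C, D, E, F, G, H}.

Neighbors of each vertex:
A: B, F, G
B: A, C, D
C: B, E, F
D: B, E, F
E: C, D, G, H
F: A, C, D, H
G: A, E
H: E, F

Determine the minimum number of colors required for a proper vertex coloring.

The cycle A-B-D-E-G-A has odd length 5, so it cannot be 2-colored; at least 3 colors are needed.
3 colors suffice: color 1 → {B, E, F}; color 2 → {A, C, D, H}; color 3 → {G}. No two adjacent vertices share a color.

3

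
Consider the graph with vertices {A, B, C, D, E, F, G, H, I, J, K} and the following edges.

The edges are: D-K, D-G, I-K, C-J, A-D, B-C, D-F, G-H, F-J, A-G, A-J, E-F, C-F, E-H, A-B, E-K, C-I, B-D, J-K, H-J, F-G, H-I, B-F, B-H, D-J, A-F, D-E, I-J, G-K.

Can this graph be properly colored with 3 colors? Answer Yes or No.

A, D, F, J form a clique, so at least 4 colors are needed.
So 3 colors are not enough.

No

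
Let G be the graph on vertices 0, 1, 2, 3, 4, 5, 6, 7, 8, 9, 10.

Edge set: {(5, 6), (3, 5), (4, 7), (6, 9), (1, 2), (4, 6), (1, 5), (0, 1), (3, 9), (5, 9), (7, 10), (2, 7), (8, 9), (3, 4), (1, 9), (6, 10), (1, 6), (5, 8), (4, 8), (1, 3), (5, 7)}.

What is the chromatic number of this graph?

4

1, 3, 5, 9 form a clique, so at least 4 colors are needed.
4 colors suffice: color red → {1, 7, 8}; color blue → {0, 2, 4, 5, 10}; color green → {9}; color yellow → {3, 6}. Every edge joins two different colors.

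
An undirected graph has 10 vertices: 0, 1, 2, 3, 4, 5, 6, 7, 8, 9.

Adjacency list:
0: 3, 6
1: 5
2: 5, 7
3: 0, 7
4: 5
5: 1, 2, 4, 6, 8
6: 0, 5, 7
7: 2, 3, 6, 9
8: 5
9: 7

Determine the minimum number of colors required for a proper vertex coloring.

0 and 6 are adjacent, so at least 2 colors are needed.
2 colors suffice: color a → {0, 5, 7}; color b → {1, 2, 3, 4, 6, 8, 9}. No two adjacent vertices share a color.

2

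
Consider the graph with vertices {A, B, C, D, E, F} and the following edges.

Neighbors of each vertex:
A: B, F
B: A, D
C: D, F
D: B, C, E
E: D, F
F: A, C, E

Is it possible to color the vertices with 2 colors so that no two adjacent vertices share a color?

The cycle D-E-F-A-B-D has odd length 5, so it cannot be 2-colored; at least 3 colors are needed.
So 2 colors are not enough.

No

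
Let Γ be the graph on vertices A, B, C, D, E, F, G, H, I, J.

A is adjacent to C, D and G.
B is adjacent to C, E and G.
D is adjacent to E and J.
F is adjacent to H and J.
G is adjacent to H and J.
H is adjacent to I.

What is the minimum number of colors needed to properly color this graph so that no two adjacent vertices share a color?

The cycle A-C-B-E-D-A has odd length 5, so it cannot be 2-colored; at least 3 colors are needed.
One proper 3-coloring: A=blue, B=blue, C=red, D=red, E=green, F=red, G=red, H=blue, I=red, J=blue. Each edge has distinct colors on its endpoints.

3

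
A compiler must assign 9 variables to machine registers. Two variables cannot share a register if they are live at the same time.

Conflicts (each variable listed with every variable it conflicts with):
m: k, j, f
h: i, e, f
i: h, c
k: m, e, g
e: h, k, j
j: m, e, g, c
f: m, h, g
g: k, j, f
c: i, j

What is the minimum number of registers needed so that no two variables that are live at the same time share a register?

The cycle k-g-f-h-e-k has odd length 5, so it cannot be 2-colored; at least 3 registers are needed.
3 registers suffice: register 1 → {i, k, j, f}; register 2 → {m, e, g, c}; register 3 → {h}. Every pair that conflicts lands in different registers.

3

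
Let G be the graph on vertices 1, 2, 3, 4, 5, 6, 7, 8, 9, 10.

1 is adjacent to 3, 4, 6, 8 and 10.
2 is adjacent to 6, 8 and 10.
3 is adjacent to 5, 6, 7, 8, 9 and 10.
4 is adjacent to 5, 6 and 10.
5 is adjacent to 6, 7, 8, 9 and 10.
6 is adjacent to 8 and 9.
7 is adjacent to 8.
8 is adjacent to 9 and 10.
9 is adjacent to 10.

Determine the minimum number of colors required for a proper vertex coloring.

3, 5, 8, 9, 10 are pairwise adjacent (a clique of size 5), so at least 5 colors are needed.
A valid assignment using 5 colors: 1=blue, 2=blue, 3=yellow, 4=red, 5=blue, 6=green, 7=green, 8=red, 9=purple, 10=green. Each edge has distinct colors on its endpoints.

5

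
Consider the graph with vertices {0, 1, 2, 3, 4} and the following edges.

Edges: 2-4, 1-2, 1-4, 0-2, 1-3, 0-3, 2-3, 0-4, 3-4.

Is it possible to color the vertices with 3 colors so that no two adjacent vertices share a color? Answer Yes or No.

No

1, 2, 3, 4 form a clique, so at least 4 colors are needed.
So 3 colors are not enough.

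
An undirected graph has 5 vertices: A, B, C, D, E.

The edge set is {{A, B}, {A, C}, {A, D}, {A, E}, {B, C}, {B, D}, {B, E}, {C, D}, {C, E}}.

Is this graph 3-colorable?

No

A, B, C, E are mutually adjacent (a clique of size 4), so at least 4 colors are needed.
So 3 colors are not enough.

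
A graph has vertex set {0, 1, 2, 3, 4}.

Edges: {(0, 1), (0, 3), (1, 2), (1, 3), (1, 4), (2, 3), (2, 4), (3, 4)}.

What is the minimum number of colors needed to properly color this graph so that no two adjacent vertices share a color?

4

1, 2, 3, 4 are mutually adjacent (a clique of size 4), so at least 4 colors are needed.
A valid assignment using 4 colors: 0=green, 1=blue, 2=yellow, 3=red, 4=green. Every edge joins two different colors.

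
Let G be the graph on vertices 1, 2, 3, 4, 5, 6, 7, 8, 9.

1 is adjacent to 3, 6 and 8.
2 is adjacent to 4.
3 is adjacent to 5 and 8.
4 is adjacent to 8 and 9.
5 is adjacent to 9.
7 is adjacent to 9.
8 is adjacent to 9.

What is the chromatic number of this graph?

1, 3, 8 form a triangle, so at least 3 colors are needed.
A valid assignment using 3 colors: 1=b, 2=a, 3=c, 4=c, 5=a, 6=a, 7=a, 8=a, 9=b. No two adjacent vertices share a color.

3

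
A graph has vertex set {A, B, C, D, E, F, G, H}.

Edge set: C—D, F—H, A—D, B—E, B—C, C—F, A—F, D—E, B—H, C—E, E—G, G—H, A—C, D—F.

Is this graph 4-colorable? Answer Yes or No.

The chromatic number is 4. A, C, D, F are pairwise adjacent (a clique of size 4), so at least 4 colors are needed.
A valid assignment using 4 colors: A=yellow, B=green, C=red, D=green, E=blue, F=blue, G=green, H=red.
That is already a proper 4-coloring.

Yes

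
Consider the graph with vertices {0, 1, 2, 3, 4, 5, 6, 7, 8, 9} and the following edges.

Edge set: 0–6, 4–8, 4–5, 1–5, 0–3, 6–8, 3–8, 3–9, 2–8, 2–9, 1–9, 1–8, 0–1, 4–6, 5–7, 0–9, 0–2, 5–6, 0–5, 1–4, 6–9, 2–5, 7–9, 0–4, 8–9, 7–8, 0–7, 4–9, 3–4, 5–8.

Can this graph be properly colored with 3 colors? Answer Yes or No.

3, 4, 8, 9 are mutually adjacent (a clique of size 4), so at least 4 colors are needed.
So 3 colors are not enough.

No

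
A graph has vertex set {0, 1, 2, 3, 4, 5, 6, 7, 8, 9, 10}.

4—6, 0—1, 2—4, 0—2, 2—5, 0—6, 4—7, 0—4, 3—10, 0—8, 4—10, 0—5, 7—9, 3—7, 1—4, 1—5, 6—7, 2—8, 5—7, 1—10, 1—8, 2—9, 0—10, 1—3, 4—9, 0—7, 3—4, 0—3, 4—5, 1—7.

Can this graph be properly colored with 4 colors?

No

0, 1, 3, 4, 7 are mutually adjacent (a clique of size 5), so at least 5 colors are needed.
So 4 colors are not enough.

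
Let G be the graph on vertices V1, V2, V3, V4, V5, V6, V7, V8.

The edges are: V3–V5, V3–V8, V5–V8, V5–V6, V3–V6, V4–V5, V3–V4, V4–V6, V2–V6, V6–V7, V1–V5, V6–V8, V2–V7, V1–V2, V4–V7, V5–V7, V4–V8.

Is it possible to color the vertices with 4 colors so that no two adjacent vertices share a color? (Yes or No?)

No

V3, V4, V5, V6, V8 form a clique, so at least 5 colors are needed.
So 4 colors are not enough.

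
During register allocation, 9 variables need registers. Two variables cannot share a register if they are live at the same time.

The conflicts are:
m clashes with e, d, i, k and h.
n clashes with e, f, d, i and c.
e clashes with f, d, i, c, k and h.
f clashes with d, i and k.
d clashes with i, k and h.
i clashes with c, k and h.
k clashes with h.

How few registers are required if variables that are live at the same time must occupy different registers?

6

m, e, d, i, k, h are mutually in conflict, so at least 6 registers are needed.
Using 6 registers: m=6, n=4, e=1, f=5, d=3, i=2, c=3, k=4, h=5. No two conflicting variables share a register.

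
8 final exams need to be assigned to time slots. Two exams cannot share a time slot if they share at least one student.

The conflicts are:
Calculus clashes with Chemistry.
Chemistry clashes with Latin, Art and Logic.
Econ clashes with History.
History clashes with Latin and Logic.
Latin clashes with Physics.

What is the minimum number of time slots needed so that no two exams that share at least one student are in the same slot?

2

Chemistry and Art conflict, so at least 2 time slots are needed.
2 time slots suffice: Calculus=2, Chemistry=1, Econ=2, History=1, Latin=2, Art=2, Logic=2, Physics=1. Every pair that conflicts lands in different time slots.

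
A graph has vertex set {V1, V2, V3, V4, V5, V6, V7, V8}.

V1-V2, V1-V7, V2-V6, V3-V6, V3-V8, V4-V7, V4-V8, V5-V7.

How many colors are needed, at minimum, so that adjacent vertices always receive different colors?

The cycle V7-V4-V8-V3-V6-V2-V1-V7 has odd length 7, so it cannot be 2-colored; at least 3 colors are needed.
A valid assignment using 3 colors: V1=2, V2=1, V3=1, V4=2, V5=2, V6=2, V7=1, V8=3. Each edge has distinct colors on its endpoints.

3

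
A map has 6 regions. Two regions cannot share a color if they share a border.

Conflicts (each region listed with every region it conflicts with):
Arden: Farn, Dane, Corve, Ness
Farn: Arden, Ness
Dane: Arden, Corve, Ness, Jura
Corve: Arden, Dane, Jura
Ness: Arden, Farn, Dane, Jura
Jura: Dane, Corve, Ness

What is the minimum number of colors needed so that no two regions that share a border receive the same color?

Dane, Ness, Jura are mutually in conflict, so at least 3 colors are needed.
3 colors suffice: color 1 → {Corve, Ness}; color 2 → {Arden, Jura}; color 3 → {Farn, Dane}. No two conflicting regions share a color.

3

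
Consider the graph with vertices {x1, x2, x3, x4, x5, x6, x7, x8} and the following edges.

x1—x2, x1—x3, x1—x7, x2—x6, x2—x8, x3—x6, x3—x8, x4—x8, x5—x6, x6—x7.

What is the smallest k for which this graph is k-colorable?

x5 and x6 are adjacent, so at least 2 colors are needed.
2 colors suffice: x1=red, x2=blue, x3=blue, x4=blue, x5=blue, x6=red, x7=blue, x8=red. No two adjacent vertices share a color.

2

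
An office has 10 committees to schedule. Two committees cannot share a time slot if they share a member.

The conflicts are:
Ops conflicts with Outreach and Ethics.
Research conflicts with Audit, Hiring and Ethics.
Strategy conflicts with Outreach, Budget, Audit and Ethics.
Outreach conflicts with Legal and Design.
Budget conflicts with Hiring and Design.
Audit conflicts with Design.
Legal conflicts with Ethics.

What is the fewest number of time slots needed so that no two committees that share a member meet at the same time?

The cycle Research-Hiring-Budget-Strategy-Ethics-Research has odd length 5, so it cannot be 2-colored; at least 3 time slots are needed.
3 time slots suffice: time slot 1 → {Outreach, Budget, Audit, Ethics}; time slot 2 → {Ops, Research, Strategy, Legal, Design}; time slot 3 → {Hiring}. Every pair that conflicts lands in different time slots.

3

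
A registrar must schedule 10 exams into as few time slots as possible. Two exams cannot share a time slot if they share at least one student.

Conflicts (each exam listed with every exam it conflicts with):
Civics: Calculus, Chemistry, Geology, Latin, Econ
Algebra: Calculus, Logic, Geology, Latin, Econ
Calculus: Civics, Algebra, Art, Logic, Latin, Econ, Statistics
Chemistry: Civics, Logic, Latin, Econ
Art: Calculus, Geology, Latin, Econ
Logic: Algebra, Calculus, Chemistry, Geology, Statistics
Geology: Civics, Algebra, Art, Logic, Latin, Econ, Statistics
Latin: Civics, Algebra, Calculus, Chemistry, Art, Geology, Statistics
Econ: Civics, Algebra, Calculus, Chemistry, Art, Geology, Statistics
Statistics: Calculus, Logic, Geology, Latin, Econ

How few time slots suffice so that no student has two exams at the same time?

Geology, Latin, Statistics pairwise conflict, so at least 3 time slots are needed.
3 time slots suffice: Civics=3, Algebra=3, Calculus=2, Chemistry=2, Art=3, Logic=1, Geology=2, Latin=1, Econ=1, Statistics=3. Each listed conflict is separated.

3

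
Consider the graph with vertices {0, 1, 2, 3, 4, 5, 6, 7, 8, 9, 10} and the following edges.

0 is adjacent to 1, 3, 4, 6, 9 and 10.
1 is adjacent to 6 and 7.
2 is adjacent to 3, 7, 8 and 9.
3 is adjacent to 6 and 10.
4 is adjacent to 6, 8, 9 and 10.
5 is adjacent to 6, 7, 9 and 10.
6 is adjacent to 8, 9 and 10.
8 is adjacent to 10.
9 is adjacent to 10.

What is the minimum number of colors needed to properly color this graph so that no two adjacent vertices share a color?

5

0, 4, 6, 9, 10 are pairwise adjacent (a clique of size 5), so at least 5 colors are needed.
5 colors suffice: 0=c, 1=b, 2=a, 3=d, 4=e, 5=c, 6=a, 7=d, 8=c, 9=d, 10=b. Each edge has distinct colors on its endpoints.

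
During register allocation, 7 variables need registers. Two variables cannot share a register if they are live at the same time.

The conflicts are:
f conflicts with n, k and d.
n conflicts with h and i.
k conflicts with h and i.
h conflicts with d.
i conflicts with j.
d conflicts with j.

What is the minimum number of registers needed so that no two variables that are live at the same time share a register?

The cycle f-n-i-j-d-f has odd length 5, so it cannot be 2-colored; at least 3 registers are needed.
A valid assignment using 3 registers: f=3, n=2, k=2, h=3, i=1, d=1, j=2. Every pair that conflicts lands in different registers.

3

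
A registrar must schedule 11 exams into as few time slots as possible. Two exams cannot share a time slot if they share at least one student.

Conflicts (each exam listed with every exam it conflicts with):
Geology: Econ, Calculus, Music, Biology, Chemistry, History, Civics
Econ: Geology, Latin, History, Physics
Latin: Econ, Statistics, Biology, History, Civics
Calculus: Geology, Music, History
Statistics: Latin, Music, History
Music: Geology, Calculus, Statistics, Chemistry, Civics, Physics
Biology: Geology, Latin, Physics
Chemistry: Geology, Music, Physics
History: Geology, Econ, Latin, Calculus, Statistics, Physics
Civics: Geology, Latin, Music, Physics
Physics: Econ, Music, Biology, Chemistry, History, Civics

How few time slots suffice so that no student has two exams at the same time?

Econ, History, Physics pairwise conflict, so at least 3 time slots are needed.
3 time slots suffice: time slot 1 → {Geology, Latin, Physics}; time slot 2 → {Music, Biology, History}; time slot 3 → {Econ, Calculus, Statistics, Chemistry, Civics}. Every pair that conflicts lands in different time slots.

3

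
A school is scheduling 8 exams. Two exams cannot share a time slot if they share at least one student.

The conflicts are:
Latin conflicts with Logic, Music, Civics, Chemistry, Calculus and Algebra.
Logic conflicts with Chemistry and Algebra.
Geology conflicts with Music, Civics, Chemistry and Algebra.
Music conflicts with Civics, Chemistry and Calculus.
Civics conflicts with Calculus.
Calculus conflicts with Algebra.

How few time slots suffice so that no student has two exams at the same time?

Latin, Music, Civics, Calculus pairwise conflict, so at least 4 time slots are needed.
4 time slots suffice: time slot 1 → {Latin, Geology}; time slot 2 → {Music, Algebra}; time slot 3 → {Chemistry, Calculus}; time slot 4 → {Logic, Civics}. No two conflicting exams share a time slot.

4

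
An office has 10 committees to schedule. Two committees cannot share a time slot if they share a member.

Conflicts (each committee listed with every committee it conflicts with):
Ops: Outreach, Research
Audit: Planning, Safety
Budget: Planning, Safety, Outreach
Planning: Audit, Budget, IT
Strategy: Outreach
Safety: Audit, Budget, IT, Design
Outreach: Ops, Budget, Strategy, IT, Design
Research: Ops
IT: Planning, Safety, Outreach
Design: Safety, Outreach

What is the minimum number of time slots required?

2

Audit and Planning conflict, so at least 2 time slots are needed.
2 time slots suffice: time slot 1 → {Planning, Safety, Outreach, Research}; time slot 2 → {Ops, Audit, Budget, Strategy, IT, Design}. Every pair that conflicts lands in different time slots.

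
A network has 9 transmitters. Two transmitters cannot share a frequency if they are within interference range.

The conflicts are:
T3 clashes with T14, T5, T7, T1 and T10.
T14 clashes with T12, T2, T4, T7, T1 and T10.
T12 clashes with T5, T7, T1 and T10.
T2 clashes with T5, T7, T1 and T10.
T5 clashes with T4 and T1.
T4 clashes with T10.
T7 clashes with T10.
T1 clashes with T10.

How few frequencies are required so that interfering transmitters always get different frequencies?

T3, T14, T1, T10 are mutually in conflict, so at least 4 frequencies are needed.
Using 4 frequencies: T3=4, T14=1, T12=4, T2=4, T5=1, T4=3, T7=3, T1=3, T10=2. No two conflicting transmitters share a frequency.

4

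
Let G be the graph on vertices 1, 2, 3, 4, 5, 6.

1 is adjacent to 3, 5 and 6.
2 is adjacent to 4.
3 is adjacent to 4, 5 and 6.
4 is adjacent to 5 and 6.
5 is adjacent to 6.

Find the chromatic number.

4

3, 4, 5, 6 are mutually adjacent (a clique of size 4), so at least 4 colors are needed.
4 colors suffice: color red → {2, 3}; color blue → {1, 4}; color green → {6}; color yellow → {5}. No two adjacent vertices share a color.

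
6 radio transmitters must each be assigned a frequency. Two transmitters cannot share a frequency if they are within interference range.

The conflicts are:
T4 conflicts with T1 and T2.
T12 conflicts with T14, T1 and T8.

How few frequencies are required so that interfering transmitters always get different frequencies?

T12 and T14 conflict, so at least 2 frequencies are needed.
2 frequencies suffice: T4=1, T12=1, T14=2, T1=2, T2=2, T8=2. No two conflicting transmitters share a frequency.

2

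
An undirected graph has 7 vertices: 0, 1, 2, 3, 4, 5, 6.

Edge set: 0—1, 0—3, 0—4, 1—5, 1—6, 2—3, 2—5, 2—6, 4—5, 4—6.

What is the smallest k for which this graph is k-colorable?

3

The cycle 6-2-3-0-4-6 has odd length 5, so it cannot be 2-colored; at least 3 colors are needed.
3 colors suffice: color red → {0, 2}; color blue → {1, 3, 4}; color green → {5, 6}. Every edge joins two different colors.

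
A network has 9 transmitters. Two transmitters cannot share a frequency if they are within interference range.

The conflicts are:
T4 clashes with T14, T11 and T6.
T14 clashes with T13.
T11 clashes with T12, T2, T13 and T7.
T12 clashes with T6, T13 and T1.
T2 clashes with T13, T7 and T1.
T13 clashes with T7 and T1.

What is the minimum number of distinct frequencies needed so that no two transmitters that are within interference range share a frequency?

4

T11, T2, T13, T7 pairwise conflict, so at least 4 frequencies are needed.
Using 4 frequencies: T4=1, T14=2, T11=2, T12=3, T2=3, T6=2, T13=1, T7=4, T1=2. No two conflicting transmitters share a frequency.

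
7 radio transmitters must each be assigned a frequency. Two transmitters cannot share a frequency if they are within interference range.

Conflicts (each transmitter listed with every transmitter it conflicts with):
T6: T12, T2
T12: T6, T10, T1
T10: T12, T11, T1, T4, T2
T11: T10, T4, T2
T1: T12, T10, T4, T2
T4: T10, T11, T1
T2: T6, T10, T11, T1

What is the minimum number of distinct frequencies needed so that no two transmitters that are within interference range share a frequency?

3

T10, T1, T4 all conflict with each other, so at least 3 frequencies are needed.
3 frequencies suffice: frequency 1 → {T6, T10}; frequency 2 → {T12, T4, T2}; frequency 3 → {T11, T1}. Each listed conflict is separated.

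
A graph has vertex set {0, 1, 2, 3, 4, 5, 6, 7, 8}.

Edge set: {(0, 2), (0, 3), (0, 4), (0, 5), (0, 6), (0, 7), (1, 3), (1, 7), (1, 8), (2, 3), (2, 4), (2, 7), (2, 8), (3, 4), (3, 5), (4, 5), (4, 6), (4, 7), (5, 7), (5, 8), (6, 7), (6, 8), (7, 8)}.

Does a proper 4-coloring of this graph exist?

Yes

The chromatic number is 4. 0, 4, 5, 7 are mutually adjacent (a clique of size 4), so at least 4 colors are needed.
4 colors suffice: color a → {3, 7}; color b → {0, 8}; color c → {1, 4}; color d → {2, 5, 6}.
That is already a proper 4-coloring.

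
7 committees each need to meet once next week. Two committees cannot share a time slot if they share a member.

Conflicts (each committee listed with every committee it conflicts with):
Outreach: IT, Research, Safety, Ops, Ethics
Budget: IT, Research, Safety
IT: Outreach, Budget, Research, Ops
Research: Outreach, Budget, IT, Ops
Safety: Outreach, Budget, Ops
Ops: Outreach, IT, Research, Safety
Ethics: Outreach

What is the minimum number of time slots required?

Outreach, IT, Research, Ops are mutually in conflict, so at least 4 time slots are needed.
4 time slots suffice: time slot 1 → {Outreach, Budget}; time slot 2 → {IT, Safety, Ethics}; time slot 3 → {Research}; time slot 4 → {Ops}. Every pair that conflicts lands in different time slots.

4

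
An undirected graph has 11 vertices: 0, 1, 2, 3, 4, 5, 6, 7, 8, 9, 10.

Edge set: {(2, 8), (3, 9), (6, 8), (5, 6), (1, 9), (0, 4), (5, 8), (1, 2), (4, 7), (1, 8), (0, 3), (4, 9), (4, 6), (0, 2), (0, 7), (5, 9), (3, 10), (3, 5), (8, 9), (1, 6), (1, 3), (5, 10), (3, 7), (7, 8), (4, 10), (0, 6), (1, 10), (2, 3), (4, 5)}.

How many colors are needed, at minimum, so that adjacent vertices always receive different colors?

3

4, 5, 9 are mutually adjacent, so at least 3 colors are needed.
A valid assignment using 3 colors: 0=blue, 1=blue, 2=green, 3=red, 4=red, 5=blue, 6=green, 7=green, 8=red, 9=green, 10=green. Each edge has distinct colors on its endpoints.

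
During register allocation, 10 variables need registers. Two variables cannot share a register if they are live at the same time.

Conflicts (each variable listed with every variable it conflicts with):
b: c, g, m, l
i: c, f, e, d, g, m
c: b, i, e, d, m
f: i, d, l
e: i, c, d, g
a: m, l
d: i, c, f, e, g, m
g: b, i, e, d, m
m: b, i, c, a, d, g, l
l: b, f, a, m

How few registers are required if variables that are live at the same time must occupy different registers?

i, c, d, m are mutually in conflict, so at least 4 registers are needed.
4 registers suffice: register 1 → {f, e, m}; register 2 → {b, a, d}; register 3 → {i, l}; register 4 → {c, g}. Each listed conflict is separated.

4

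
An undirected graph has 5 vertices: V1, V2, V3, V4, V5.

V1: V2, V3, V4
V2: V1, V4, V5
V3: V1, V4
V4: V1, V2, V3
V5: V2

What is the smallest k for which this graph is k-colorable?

3

V1, V3, V4 form a triangle, so at least 3 colors are needed.
One proper 3-coloring: V1=red, V2=blue, V3=blue, V4=green, V5=red. Each edge has distinct colors on its endpoints.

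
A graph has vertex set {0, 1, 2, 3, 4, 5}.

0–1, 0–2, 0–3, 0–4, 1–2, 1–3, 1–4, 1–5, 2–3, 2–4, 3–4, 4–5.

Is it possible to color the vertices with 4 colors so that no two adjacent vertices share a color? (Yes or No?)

0, 1, 2, 3, 4 are mutually adjacent (a clique of size 5), so at least 5 colors are needed.
So 4 colors are not enough.

No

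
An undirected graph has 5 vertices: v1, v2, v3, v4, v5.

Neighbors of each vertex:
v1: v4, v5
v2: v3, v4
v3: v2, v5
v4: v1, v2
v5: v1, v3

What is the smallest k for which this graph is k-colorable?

The cycle v5-v3-v2-v4-v1-v5 has odd length 5, so it cannot be 2-colored; at least 3 colors are needed.
3 colors suffice: color red → {v2, v5}; color blue → {v3, v4}; color green → {v1}. Every edge joins two different colors.

3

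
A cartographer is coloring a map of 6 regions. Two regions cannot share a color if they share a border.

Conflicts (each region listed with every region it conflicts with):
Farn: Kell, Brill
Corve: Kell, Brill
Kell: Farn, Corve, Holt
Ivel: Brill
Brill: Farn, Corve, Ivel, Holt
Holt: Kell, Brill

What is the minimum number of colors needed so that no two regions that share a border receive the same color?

Farn and Brill conflict, so at least 2 colors are needed.
2 colors suffice: color 1 → {Kell, Brill}; color 2 → {Farn, Corve, Ivel, Holt}. Each listed conflict is separated.

2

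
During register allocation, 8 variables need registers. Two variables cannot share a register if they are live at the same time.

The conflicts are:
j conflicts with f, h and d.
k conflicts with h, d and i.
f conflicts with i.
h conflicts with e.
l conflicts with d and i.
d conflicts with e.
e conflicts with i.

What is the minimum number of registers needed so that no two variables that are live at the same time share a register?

3

The cycle i-e-h-j-f-i has odd length 5, so it cannot be 2-colored; at least 3 registers are needed.
3 registers suffice: register 1 → {h, d, i}; register 2 → {j, k, l, e}; register 3 → {f}. Every pair that conflicts lands in different registers.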